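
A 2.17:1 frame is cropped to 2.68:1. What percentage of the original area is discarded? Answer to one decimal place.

2.68:1 is wider than 2.17:1, so the crop keeps the full width and trims the height.
(2.170)/(2.680) ≈ 0.810 of the area survives, leaving 19.03% discarded.

19.0%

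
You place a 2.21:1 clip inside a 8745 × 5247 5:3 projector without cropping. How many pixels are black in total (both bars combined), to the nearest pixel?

11280931 pixels

2.21:1 (2.210) > 5:3 (1.667), so the clip fills the width.
That makes the image 3957.0136 px tall (8745 / 2.210).
Leftover height: 5247 − 3957.0136 = 1289.9864 px.
That's 1289.9864 × 8745 ≈ 11280931 black pixels.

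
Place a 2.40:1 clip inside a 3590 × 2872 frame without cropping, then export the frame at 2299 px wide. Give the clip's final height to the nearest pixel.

In the 3590×2872 frame the clip fills the width: height = 3590 / 2.400 ≈ 1495.83 px.
The frame scales by 2299/3590 = 0.6404; 1495.83 × 0.6404 ≈ 957.92 px.

958 px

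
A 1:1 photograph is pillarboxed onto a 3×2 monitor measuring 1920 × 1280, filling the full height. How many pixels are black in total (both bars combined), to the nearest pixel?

The photograph is 1280 × 1/1 ≈ 1280.0000 px wide.
Leftover width: 1920 − 1280.0000 = 640.0000 px.
That's 640.0000 × 1280 ≈ 819200 black pixels.

819200 pixels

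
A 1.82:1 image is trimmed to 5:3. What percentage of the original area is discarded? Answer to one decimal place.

8.4%

The height stays; only width is cut (since 5:3 is narrower than 1.82:1).
Fraction kept = (1.667)/(1.820) ≈ 91.58%, so 8.42% is lost.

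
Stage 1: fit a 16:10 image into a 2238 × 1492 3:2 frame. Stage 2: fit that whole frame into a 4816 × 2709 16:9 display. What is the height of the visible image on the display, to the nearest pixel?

2540 px

16:10 in 2238×1492: fills the width, so the image is 2238.00 × 1398.75.
The 3:2 canvas is height-limited in 4816×2709, giving 4063.50 × 2709.00; scale factor 1.8157.
The image scales with it: height 1398.75 × 1.8157 ≈ 2539.69.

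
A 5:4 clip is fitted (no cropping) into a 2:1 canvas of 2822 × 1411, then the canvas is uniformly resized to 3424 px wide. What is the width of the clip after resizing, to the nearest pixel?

In the 2822×1411 frame the clip fills the height: width = 1411 × 5/4 ≈ 1763.75 px.
Scaling 2822 → 3424 is ×1.2133, so the width becomes 1763.75 × 1.2133 ≈ 2140.00 px.

2140 px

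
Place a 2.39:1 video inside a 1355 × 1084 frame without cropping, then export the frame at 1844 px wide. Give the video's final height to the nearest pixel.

At 1355×1084 the video is width-limited, so height = 1355 / 2.390 ≈ 566.95 px.
Resizing to 1844 px wide multiplies everything by 1.3609: 566.95 → 771.55 px.

772 px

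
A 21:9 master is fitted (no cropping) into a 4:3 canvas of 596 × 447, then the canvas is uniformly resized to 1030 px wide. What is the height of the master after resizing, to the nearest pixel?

441 px

In the 596×447 frame the master fills the width: height = 596 × 9/21 ≈ 255.43 px.
Resizing to 1030 px wide multiplies everything by 1.7282: 255.43 → 441.43 px.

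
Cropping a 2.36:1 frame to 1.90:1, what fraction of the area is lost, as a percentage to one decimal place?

19.5%

Going from 2.36:1 to 1.90:1 means cutting width while keeping height.
(1.900)/(2.360) ≈ 0.805 of the area survives, leaving 19.49% discarded.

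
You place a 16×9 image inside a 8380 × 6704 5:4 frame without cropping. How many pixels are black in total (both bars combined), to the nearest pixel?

16×9 (1.778) > 5:4 (1.250), so the image fills the width.
The image is 8380 × 9/16 ≈ 4713.7500 px tall.
6704 − 4713.7500 = 1990.2500 px of bars.
That's 1990.2500 × 8380 ≈ 16678295 black pixels.

16678295 pixels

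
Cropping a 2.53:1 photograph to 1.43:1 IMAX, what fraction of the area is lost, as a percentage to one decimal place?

Going from 2.53:1 to 1.43:1 IMAX means cutting width while keeping height.
(1.430)/(2.530) ≈ 0.565 of the area survives, leaving 43.48% discarded.

43.5%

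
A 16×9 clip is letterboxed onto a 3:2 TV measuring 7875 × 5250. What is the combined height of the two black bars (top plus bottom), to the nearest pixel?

16×9 (1.778) > 3:2 (1.500), so the clip fills the width.
That makes the image 4429.69 px tall (7875 × 9/16).
Leftover height: 5250 − 4429.69 = 820.31 px.

820 px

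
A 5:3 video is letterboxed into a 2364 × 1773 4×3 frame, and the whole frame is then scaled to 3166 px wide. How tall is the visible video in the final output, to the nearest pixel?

At 2364×1773 the video is width-limited, so height = 2364 × 3/5 ≈ 1418.40 px.
Scaling 2364 → 3166 is ×1.3393, so the height becomes 1418.40 × 1.3393 ≈ 1899.60 px.

1900 px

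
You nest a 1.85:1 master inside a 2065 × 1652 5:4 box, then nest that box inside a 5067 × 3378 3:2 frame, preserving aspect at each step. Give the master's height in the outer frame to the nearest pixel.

2282 px

1.85:1 in 2065×1652: fills the width, so the master is 2065.00 × 1116.22.
The 5:4 canvas is height-limited in 5067×3378, giving 4222.50 × 3378.00; scale factor 2.0448.
Applying the same ×2.0448: 1116.22 → 2282.43.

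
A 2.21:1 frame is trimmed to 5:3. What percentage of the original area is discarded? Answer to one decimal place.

24.6%

Going from 2.21:1 to 5:3 means cutting width while keeping height.
Area ratio = (1.667)/(2.210) = 75.41%; the remaining 24.59% is cropped out.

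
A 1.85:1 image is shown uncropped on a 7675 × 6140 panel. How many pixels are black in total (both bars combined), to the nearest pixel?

15283622 pixels

1.85:1 is wider than 5:4, so it spans the full width.
Content height = 7675 / 1.850 ≈ 4148.6486 px.
6140 − 4148.6486 = 1991.3514 px of bars.
Bar area = 1991.3514 × 7675 ≈ 15283622 px.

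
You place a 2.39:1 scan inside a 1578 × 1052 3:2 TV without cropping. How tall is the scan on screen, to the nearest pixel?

660 px

2.39:1 (2.390) > 3:2 (1.500), so the scan fills the width.
The scan is 1578 / 2.390 ≈ 660.25 px tall.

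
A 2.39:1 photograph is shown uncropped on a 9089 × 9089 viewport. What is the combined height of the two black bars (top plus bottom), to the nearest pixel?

5286 px

2.39:1 (2.390) > 1:1 (1.000), so the photograph fills the width.
That makes the image 3802.93 px tall (9089 / 2.390).
9089 − 3802.93 = 5286.07 px of bars.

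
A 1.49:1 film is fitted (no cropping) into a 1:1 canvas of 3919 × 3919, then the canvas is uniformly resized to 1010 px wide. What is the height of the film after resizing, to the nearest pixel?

Fitted into 3919×3919, the film spans the width; its height is 3919 / 1.490 ≈ 2630.20 px.
The frame scales by 1010/3919 = 0.2577; 2630.20 × 0.2577 ≈ 677.85 px.

678 px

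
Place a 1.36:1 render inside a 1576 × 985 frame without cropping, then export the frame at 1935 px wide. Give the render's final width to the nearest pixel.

Fitted into 1576×985, the render spans the height; its width is 985 × 1.360 ≈ 1339.60 px.
Scaling 1576 → 1935 is ×1.2278, so the width becomes 1339.60 × 1.2278 ≈ 1644.75 px.

1645 px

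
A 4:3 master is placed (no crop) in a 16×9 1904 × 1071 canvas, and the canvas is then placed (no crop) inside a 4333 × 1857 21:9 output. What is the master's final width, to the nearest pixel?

2476 px

4:3 in 1904×1071: fills the height, so the master is 1428.00 × 1071.00.
Second fit — the 16×9 canvas into 4333×1857 spans the height: 3301.33 × 1857.00 (×1.7339 from 1904×1071).
So the master's width is 1428.00 × 1.7339 ≈ 2476.00.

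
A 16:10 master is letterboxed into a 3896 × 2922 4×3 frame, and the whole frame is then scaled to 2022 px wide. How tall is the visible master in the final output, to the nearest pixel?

At 3896×2922 the master is width-limited, so height = 3896 × 10/16 ≈ 2435.00 px.
Scaling 3896 → 2022 is ×0.5190, so the height becomes 2435.00 × 0.5190 ≈ 1263.75 px.

1264 px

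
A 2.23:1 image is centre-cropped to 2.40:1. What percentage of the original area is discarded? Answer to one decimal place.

The width stays; only height is cut (since 2.40:1 is wider than 2.23:1).
Fraction kept = (2.230)/(2.400) ≈ 92.92%, so 7.08% is lost.

7.1%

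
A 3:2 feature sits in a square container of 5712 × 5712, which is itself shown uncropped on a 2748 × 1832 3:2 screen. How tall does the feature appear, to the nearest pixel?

1221 px

Inside the 5712×5712 canvas the feature is width-limited at 5712.00 × 3808.00.
square in 2748×1832: fills the height, so the intermediate becomes 1832.00 × 1832.00 — a scale of ×0.3207.
The feature scales with it: height 3808.00 × 0.3207 ≈ 1221.33.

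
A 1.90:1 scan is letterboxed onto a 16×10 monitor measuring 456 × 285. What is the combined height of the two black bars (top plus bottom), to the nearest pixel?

Since 1.900 > 1.600, the scan is width-limited.
That makes the image 240.00 px tall (456 / 1.900).
285 − 240.00 = 45.00 px of bars.

45 px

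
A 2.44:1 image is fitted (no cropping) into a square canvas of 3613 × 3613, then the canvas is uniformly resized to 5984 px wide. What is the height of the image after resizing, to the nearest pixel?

At 3613×3613 the image is width-limited, so height = 3613 / 2.440 ≈ 1480.74 px.
The frame scales by 5984/3613 = 1.6562; 1480.74 × 1.6562 ≈ 2452.46 px.

2452 px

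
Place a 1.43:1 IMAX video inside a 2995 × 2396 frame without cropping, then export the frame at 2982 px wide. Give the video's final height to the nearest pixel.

In the 2995×2396 frame the video fills the width: height = 2995 / 1.430 ≈ 2094.41 px.
Resizing to 2982 px wide multiplies everything by 0.9957: 2094.41 → 2085.31 px.

2085 px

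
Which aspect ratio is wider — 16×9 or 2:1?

2:1

16×9 = 1.778 and 2; 2 > 1.778.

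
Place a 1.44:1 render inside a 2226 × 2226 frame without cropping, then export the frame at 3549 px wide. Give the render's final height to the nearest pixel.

In the 2226×2226 frame the render fills the width: height = 2226 / 1.440 ≈ 1545.83 px.
Resizing to 3549 px wide multiplies everything by 1.5943: 1545.83 → 2464.58 px.

2465 px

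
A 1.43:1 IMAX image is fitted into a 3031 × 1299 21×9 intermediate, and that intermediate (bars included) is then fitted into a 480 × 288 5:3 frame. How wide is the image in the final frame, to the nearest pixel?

1.43:1 IMAX in 3031×1299: fills the height, so the image is 1857.57 × 1299.00.
The 21×9 canvas is width-limited in 480×288, giving 480.00 × 205.71; scale factor 0.1584.
Applying the same ×0.1584: 1857.57 → 294.17.

294 px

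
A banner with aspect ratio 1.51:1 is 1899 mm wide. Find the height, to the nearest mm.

1258 mm

Height = 1899 / 1.510 = 1257.62.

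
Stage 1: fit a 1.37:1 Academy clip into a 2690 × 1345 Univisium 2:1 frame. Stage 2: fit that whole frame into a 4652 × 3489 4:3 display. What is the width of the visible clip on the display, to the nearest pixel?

Inside the 2690×1345 canvas the clip is height-limited at 1842.65 × 1345.00.
Second fit — the Univisium 2:1 canvas into 4652×3489 spans the width: 4652.00 × 2326.00 (×1.7294 from 2690×1345).
So the clip's width is 1842.65 × 1.7294 ≈ 3186.62.

3187 px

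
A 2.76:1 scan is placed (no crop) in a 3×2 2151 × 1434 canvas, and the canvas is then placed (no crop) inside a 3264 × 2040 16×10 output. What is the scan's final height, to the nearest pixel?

Inside the 2151×1434 canvas the scan is width-limited at 2151.00 × 779.35.
The 3×2 canvas is height-limited in 3264×2040, giving 3060.00 × 2040.00; scale factor 1.4226.
So the scan's height is 779.35 × 1.4226 ≈ 1108.70.

1109 px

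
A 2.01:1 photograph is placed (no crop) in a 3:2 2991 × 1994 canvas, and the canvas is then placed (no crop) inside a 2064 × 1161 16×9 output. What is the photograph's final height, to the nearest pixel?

866 px

First fit — 2.01:1 into 2991×1994 spans the width: 2991.00 × 1488.06.
Second fit — the 3:2 canvas into 2064×1161 spans the height: 1741.50 × 1161.00 (×0.5822 from 2991×1994).
So the photograph's height is 1488.06 × 0.5822 ≈ 866.42.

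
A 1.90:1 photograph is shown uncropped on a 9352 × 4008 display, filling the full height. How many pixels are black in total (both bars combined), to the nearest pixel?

6961094 pixels

That makes the image 7615.2000 px wide (4008 × 1.900).
9352 − 7615.2000 = 1736.8000 px of bars.
Across the 4008-px span: 1736.8000 × 4008 ≈ 6961094 px.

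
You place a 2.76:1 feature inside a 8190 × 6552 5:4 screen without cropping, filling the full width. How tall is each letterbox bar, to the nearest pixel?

Content height = 8190 / 2.760 ≈ 2967.39 px.
6552 − 2967.39 = 3584.61 px of bars (1792.30 each).

1792 px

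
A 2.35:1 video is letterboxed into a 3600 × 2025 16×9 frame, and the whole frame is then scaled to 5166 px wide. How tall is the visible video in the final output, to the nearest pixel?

In the 3600×2025 frame the video fills the width: height = 3600 / 2.350 ≈ 1531.91 px.
The frame scales by 5166/3600 = 1.4350; 1531.91 × 1.4350 ≈ 2198.30 px.

2198 px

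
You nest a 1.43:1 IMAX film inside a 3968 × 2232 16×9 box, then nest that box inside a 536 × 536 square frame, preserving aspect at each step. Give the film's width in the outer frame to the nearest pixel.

431 px

Inside the 3968×2232 canvas the film is height-limited at 3191.76 × 2232.00.
16×9 in 536×536: fills the width, so the intermediate becomes 536.00 × 301.50 — a scale of ×0.1351.
The film scales with it: width 3191.76 × 0.1351 ≈ 431.14.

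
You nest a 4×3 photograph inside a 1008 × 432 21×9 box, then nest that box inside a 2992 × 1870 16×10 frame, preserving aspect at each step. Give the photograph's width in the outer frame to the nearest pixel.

First fit — 4×3 into 1008×432 spans the height: 576.00 × 432.00.
The 21×9 canvas is width-limited in 2992×1870, giving 2992.00 × 1282.29; scale factor 2.9683.
The photograph scales with it: width 576.00 × 2.9683 ≈ 1709.71.

1710 px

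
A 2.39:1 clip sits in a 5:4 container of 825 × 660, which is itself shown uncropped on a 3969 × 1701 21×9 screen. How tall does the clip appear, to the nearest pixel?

Inside the 825×660 canvas the clip is width-limited at 825.00 × 345.19.
5:4 in 3969×1701: fills the height, so the intermediate becomes 2126.25 × 1701.00 — a scale of ×2.5773.
The clip scales with it: height 345.19 × 2.5773 ≈ 889.64.

890 px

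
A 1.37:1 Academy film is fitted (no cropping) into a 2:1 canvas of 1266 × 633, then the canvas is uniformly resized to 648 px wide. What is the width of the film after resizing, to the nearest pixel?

444 px

In the 1266×633 frame the film fills the height: width = 633 × 1.370 ≈ 867.21 px.
Resizing to 648 px wide multiplies everything by 0.5118: 867.21 → 443.88 px.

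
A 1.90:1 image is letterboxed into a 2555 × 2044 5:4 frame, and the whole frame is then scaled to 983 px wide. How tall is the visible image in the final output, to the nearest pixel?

In the 2555×2044 frame the image fills the width: height = 2555 / 1.900 ≈ 1344.74 px.
The frame scales by 983/2555 = 0.3847; 1344.74 × 0.3847 ≈ 517.37 px.

517 px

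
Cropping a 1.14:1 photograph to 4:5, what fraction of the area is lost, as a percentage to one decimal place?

29.8%

Going from 1.14:1 to 4:5 means cutting width while keeping height.
Fraction kept = (0.800)/(1.140) ≈ 70.18%, so 29.82% is lost.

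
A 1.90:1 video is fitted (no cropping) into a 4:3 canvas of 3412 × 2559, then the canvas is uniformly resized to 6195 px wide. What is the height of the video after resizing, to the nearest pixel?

In the 3412×2559 frame the video fills the width: height = 3412 / 1.900 ≈ 1795.79 px.
Scaling 3412 → 6195 is ×1.8157, so the height becomes 1795.79 × 1.8157 ≈ 3260.53 px.

3261 px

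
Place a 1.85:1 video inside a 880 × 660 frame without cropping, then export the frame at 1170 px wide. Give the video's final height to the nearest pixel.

In the 880×660 frame the video fills the width: height = 880 / 1.850 ≈ 475.68 px.
Resizing to 1170 px wide multiplies everything by 1.3295: 475.68 → 632.43 px.

632 px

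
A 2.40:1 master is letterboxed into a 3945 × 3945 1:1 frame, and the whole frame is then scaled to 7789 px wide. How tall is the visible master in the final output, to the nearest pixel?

Fitted into 3945×3945, the master spans the width; its height is 3945 / 2.400 ≈ 1643.75 px.
Scaling 3945 → 7789 is ×1.9744, so the height becomes 1643.75 × 1.9744 ≈ 3245.42 px.

3245 px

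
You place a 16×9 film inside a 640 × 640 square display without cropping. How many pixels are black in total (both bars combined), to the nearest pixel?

179200 pixels

16×9 is wider than square, so it spans the full width.
That makes the image 360.0000 px tall (640 × 9/16).
Leftover height: 640 − 360.0000 = 280.0000 px.
Bar area = 280.0000 × 640 ≈ 179200 px.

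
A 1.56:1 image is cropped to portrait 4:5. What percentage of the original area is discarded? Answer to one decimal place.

The height stays; only width is cut (since portrait 4:5 is narrower than 1.56:1).
(0.800)/(1.560) ≈ 0.513 of the area survives, leaving 48.72% discarded.

48.7%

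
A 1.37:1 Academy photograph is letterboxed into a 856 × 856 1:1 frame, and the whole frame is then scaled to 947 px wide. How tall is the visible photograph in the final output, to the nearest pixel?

At 856×856 the photograph is width-limited, so height = 856 / 1.370 ≈ 624.82 px.
Resizing to 947 px wide multiplies everything by 1.1063: 624.82 → 691.24 px.

691 px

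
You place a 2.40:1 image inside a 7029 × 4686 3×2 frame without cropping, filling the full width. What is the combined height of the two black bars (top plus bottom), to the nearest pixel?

1757 px

Content height = 7029 / 2.400 ≈ 2928.75 px.
Black = 4686 − 2928.75 = 1757.25 px.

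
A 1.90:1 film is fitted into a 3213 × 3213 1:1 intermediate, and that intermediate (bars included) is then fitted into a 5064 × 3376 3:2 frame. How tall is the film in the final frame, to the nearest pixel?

1777 px

1.90:1 in 3213×3213: fills the width, so the film is 3213.00 × 1691.05.
Second fit — the 1:1 canvas into 5064×3376 spans the height: 3376.00 × 3376.00 (×1.0507 from 3213×3213).
So the film's height is 1691.05 × 1.0507 ≈ 1776.84.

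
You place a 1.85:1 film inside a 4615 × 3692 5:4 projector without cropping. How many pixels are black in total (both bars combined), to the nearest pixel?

5526026 pixels

Since 1.850 > 1.250, the film is width-limited.
That makes the image 2494.5946 px tall (4615 / 1.850).
Leftover height: 3692 − 2494.5946 = 1197.4054 px.
That's 1197.4054 × 4615 ≈ 5526026 black pixels.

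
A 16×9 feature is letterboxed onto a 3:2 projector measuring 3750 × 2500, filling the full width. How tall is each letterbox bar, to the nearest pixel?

195 px

Content height = 3750 × 9/16 ≈ 2109.38 px.
Black = 2500 − 2109.38 = 390.62 px, or 195.31 per bar.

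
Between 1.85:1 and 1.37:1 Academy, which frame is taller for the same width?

1.37:1 Academy

1.85 and 1.37; 1.85 > 1.37. The smaller width-to-height ratio is the taller frame.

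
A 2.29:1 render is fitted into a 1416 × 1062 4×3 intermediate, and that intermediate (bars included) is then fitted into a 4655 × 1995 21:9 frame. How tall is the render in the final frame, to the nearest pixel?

2.29:1 in 1416×1062: fills the width, so the render is 1416.00 × 618.34.
The 4×3 canvas is height-limited in 4655×1995, giving 2660.00 × 1995.00; scale factor 1.8785.
The render scales with it: height 618.34 × 1.8785 ≈ 1161.57.

1162 px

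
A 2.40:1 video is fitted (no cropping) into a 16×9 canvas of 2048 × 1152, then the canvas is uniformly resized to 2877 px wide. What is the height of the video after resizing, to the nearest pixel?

In the 2048×1152 frame the video fills the width: height = 2048 / 2.400 ≈ 853.33 px.
Resizing to 2877 px wide multiplies everything by 1.4048: 853.33 → 1198.75 px.

1199 px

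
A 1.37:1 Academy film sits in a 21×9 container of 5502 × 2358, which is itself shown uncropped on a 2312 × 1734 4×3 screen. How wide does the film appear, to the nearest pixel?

1.37:1 Academy in 5502×2358: fills the height, so the film is 3230.46 × 2358.00.
Second fit — the 21×9 canvas into 2312×1734 spans the width: 2312.00 × 990.86 (×0.4202 from 5502×2358).
The film scales with it: width 3230.46 × 0.4202 ≈ 1357.47.

1357 px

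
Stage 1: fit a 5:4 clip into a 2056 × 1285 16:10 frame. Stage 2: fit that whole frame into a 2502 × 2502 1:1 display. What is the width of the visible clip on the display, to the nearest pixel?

1955 px

5:4 in 2056×1285: fills the height, so the clip is 1606.25 × 1285.00.
Second fit — the 16:10 canvas into 2502×2502 spans the width: 2502.00 × 1563.75 (×1.2169 from 2056×1285).
The clip scales with it: width 1606.25 × 1.2169 ≈ 1954.69.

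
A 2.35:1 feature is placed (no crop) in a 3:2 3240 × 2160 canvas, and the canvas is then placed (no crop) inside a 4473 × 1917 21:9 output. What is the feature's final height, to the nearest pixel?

First fit — 2.35:1 into 3240×2160 spans the width: 3240.00 × 1378.72.
3:2 in 4473×1917: fills the height, so the intermediate becomes 2875.50 × 1917.00 — a scale of ×0.8875.
So the feature's height is 1378.72 × 0.8875 ≈ 1223.62.

1224 px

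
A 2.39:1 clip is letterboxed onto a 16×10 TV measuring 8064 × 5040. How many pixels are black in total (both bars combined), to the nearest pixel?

2.39:1 (2.390) > 16×10 (1.600), so the clip fills the width.
The clip is 8064 / 2.390 ≈ 3374.0586 px tall.
Black = 5040 − 3374.0586 = 1665.9414 px.
Bar area = 1665.9414 × 8064 ≈ 13434152 px.

13434152 pixels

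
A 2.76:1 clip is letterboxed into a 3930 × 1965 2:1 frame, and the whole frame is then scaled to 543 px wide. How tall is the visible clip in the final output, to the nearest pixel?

Fitted into 3930×1965, the clip spans the width; its height is 3930 / 2.760 ≈ 1423.91 px.
Scaling 3930 → 543 is ×0.1382, so the height becomes 1423.91 × 0.1382 ≈ 196.74 px.

197 px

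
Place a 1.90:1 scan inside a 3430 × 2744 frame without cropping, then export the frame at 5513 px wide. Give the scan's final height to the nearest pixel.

At 3430×2744 the scan is width-limited, so height = 3430 / 1.900 ≈ 1805.26 px.
Resizing to 5513 px wide multiplies everything by 1.6073: 1805.26 → 2901.58 px.

2902 px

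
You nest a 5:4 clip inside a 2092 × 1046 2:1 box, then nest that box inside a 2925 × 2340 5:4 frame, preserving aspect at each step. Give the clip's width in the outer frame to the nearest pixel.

1828 px

Inside the 2092×1046 canvas the clip is height-limited at 1307.50 × 1046.00.
The 2:1 canvas is width-limited in 2925×2340, giving 2925.00 × 1462.50; scale factor 1.3982.
So the clip's width is 1307.50 × 1.3982 ≈ 1828.12.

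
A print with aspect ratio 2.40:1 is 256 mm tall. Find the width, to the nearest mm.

614 mm

At 2.40:1, 256 × 2.400 ≈ 614.40.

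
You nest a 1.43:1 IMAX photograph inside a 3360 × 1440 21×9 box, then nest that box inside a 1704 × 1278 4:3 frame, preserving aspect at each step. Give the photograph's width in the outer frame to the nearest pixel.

First fit — 1.43:1 IMAX into 3360×1440 spans the height: 2059.20 × 1440.00.
The 21×9 canvas is width-limited in 1704×1278, giving 1704.00 × 730.29; scale factor 0.5071.
The photograph scales with it: width 2059.20 × 0.5071 ≈ 1044.31.

1044 px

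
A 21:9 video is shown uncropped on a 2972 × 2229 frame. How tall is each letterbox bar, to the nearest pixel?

21:9 (2.333) > 4:3 (1.333), so the video fills the width.
The video is 2972 × 9/21 ≈ 1273.71 px tall.
2229 − 1273.71 = 955.29 px of bars (477.64 each).

478 px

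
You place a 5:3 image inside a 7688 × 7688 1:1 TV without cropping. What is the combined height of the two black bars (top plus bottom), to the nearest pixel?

5:3 is wider than 1:1, so it spans the full width.
That makes the image 4612.80 px tall (7688 × 3/5).
Leftover height: 7688 − 4612.80 = 3075.20 px.

3075 px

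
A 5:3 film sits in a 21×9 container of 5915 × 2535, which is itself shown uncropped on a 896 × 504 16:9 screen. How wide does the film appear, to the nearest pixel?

640 px

First fit — 5:3 into 5915×2535 spans the height: 4225.00 × 2535.00.
The 21×9 canvas is width-limited in 896×504, giving 896.00 × 384.00; scale factor 0.1515.
So the film's width is 4225.00 × 0.1515 ≈ 640.00.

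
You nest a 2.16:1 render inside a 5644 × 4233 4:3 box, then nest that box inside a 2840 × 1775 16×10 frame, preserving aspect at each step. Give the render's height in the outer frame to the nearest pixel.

1096 px

First fit — 2.16:1 into 5644×4233 spans the width: 5644.00 × 2612.96.
4:3 in 2840×1775: fills the height, so the intermediate becomes 2366.67 × 1775.00 — a scale of ×0.4193.
The render scales with it: height 2612.96 × 0.4193 ≈ 1095.68.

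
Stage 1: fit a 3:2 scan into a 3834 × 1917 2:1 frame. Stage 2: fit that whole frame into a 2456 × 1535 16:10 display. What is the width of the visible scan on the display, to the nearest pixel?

1842 px

Inside the 3834×1917 canvas the scan is height-limited at 2875.50 × 1917.00.
The 2:1 canvas is width-limited in 2456×1535, giving 2456.00 × 1228.00; scale factor 0.6406.
So the scan's width is 2875.50 × 0.6406 ≈ 1842.00.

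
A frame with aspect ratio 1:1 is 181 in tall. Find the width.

181 in

Width = 181 / 1 × 1 = 181.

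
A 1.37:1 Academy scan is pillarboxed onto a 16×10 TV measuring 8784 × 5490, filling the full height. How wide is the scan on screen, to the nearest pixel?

Content width = 5490 × 1.370 ≈ 7521.30 px.

7521 px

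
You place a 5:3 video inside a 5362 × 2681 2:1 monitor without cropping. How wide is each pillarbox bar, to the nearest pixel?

447 px

5:3 (1.667) < 2:1 (2.000), so the video fills the height.
Content width = 2681 × 5/3 ≈ 4468.33 px.
5362 − 4468.33 = 893.67 px of bars (446.83 each).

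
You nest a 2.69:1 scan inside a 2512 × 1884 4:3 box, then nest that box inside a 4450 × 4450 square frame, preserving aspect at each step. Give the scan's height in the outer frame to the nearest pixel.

First fit — 2.69:1 into 2512×1884 spans the width: 2512.00 × 933.83.
4:3 in 4450×4450: fills the width, so the intermediate becomes 4450.00 × 3337.50 — a scale of ×1.7715.
Applying the same ×1.7715: 933.83 → 1654.28.

1654 px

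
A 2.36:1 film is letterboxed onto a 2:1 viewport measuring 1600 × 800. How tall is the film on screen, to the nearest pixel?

678 px

2.36:1 (2.360) > 2:1 (2.000), so the film fills the width.
The film is 1600 / 2.360 ≈ 677.97 px tall.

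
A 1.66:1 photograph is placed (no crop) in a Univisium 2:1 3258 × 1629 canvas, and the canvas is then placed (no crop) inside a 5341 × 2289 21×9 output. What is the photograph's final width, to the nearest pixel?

3800 px

First fit — 1.66:1 into 3258×1629 spans the height: 2704.14 × 1629.00.
The Univisium 2:1 canvas is height-limited in 5341×2289, giving 4578.00 × 2289.00; scale factor 1.4052.
The photograph scales with it: width 2704.14 × 1.4052 ≈ 3799.74.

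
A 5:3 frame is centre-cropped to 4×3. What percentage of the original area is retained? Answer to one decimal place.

The height stays; only width is cut (since 4×3 is narrower than 5:3).
(1.333)/(1.667) ≈ 0.800 of the area survives.

80.0%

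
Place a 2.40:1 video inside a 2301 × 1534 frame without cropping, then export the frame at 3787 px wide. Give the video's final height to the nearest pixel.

At 2301×1534 the video is width-limited, so height = 2301 / 2.400 ≈ 958.75 px.
Resizing to 3787 px wide multiplies everything by 1.6458: 958.75 → 1577.92 px.

1578 px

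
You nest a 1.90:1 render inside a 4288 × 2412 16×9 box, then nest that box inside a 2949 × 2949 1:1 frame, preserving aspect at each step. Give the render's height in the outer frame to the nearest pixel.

1552 px

1.90:1 in 4288×2412: fills the width, so the render is 4288.00 × 2256.84.
The 16×9 canvas is width-limited in 2949×2949, giving 2949.00 × 1658.81; scale factor 0.6877.
So the render's height is 2256.84 × 0.6877 ≈ 1552.11.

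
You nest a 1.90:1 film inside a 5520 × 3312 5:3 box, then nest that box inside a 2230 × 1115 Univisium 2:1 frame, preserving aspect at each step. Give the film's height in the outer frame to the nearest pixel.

1.90:1 in 5520×3312: fills the width, so the film is 5520.00 × 2905.26.
Second fit — the 5:3 canvas into 2230×1115 spans the height: 1858.33 × 1115.00 (×0.3367 from 5520×3312).
The film scales with it: height 2905.26 × 0.3367 ≈ 978.07.

978 px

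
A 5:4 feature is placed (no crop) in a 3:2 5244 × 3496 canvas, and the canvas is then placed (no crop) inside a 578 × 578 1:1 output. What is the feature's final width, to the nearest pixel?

482 px

Inside the 5244×3496 canvas the feature is height-limited at 4370.00 × 3496.00.
The 3:2 canvas is width-limited in 578×578, giving 578.00 × 385.33; scale factor 0.1102.
The feature scales with it: width 4370.00 × 0.1102 ≈ 481.67.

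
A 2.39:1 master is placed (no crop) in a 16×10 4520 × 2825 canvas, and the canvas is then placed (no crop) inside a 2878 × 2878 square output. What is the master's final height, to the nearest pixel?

1204 px

2.39:1 in 4520×2825: fills the width, so the master is 4520.00 × 1891.21.
The 16×10 canvas is width-limited in 2878×2878, giving 2878.00 × 1798.75; scale factor 0.6367.
The master scales with it: height 1891.21 × 0.6367 ≈ 1204.18.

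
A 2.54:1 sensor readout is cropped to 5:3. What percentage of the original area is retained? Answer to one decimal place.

65.6%

Going from 2.54:1 to 5:3 means cutting width while keeping height.
Fraction kept = (1.667)/(2.540) ≈ 65.62%.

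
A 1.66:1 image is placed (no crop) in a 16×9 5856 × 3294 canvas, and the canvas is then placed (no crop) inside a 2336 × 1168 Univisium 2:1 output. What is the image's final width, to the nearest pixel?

1.66:1 in 5856×3294: fills the height, so the image is 5468.04 × 3294.00.
Second fit — the 16×9 canvas into 2336×1168 spans the height: 2076.44 × 1168.00 (×0.3546 from 5856×3294).
The image scales with it: width 5468.04 × 0.3546 ≈ 1938.88.

1939 px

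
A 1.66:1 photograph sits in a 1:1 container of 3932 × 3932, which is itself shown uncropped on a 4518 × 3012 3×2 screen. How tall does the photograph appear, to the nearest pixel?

1814 px

First fit — 1.66:1 into 3932×3932 spans the width: 3932.00 × 2368.67.
The 1:1 canvas is height-limited in 4518×3012, giving 3012.00 × 3012.00; scale factor 0.7660.
Applying the same ×0.7660: 2368.67 → 1814.46.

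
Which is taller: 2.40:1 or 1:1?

2.4 and 1; 2.4 > 1. The smaller width-to-height ratio is the taller frame.

1:1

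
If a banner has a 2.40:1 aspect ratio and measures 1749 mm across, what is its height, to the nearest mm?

At 2.40:1, 1749 / 2.400 ≈ 728.75.

729 mm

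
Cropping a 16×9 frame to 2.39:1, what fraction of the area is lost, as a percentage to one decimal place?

Going from 16×9 to 2.39:1 means cutting height while keeping width.
Area ratio = (1.778)/(2.390) = 74.38%; the remaining 25.62% is cropped out.

25.6%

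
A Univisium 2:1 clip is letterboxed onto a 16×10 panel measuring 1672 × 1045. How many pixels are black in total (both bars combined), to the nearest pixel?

349448 pixels

Since 2.000 > 1.600, the clip is width-limited.
Content height = 1672 × 1/2 ≈ 836.0000 px.
Black = 1045 − 836.0000 = 209.0000 px.
Across the 1672-px span: 209.0000 × 1672 ≈ 349448 px.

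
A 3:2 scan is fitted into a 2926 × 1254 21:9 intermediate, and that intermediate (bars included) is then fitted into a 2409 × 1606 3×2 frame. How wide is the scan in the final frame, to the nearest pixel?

3:2 in 2926×1254: fills the height, so the scan is 1881.00 × 1254.00.
Second fit — the 21:9 canvas into 2409×1606 spans the width: 2409.00 × 1032.43 (×0.8233 from 2926×1254).
Applying the same ×0.8233: 1881.00 → 1548.64.

1549 px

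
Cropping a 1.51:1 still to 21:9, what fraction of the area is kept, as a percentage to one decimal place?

64.7%

Going from 1.51:1 to 21:9 means cutting height while keeping width.
(1.510)/(2.333) ≈ 0.647 of the area survives.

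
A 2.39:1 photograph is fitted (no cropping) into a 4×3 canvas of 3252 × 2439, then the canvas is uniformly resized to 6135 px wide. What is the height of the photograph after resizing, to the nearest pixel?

In the 3252×2439 frame the photograph fills the width: height = 3252 / 2.390 ≈ 1360.67 px.
Scaling 3252 → 6135 is ×1.8865, so the height becomes 1360.67 × 1.8865 ≈ 2566.95 px.

2567 px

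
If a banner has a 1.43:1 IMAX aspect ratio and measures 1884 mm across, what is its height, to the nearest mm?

1317 mm

At 1.43:1 IMAX, 1884 / 1.430 ≈ 1317.48.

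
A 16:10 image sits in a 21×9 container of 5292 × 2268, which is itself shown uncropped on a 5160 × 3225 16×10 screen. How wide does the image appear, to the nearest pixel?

16:10 in 5292×2268: fills the height, so the image is 3628.80 × 2268.00.
Second fit — the 21×9 canvas into 5160×3225 spans the width: 5160.00 × 2211.43 (×0.9751 from 5292×2268).
The image scales with it: width 3628.80 × 0.9751 ≈ 3538.29.

3538 px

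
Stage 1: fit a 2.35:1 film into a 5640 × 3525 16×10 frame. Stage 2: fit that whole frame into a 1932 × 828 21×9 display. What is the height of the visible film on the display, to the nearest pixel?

2.35:1 in 5640×3525: fills the width, so the film is 5640.00 × 2400.00.
Second fit — the 16×10 canvas into 1932×828 spans the height: 1324.80 × 828.00 (×0.2349 from 5640×3525).
Applying the same ×0.2349: 2400.00 → 563.74.

564 px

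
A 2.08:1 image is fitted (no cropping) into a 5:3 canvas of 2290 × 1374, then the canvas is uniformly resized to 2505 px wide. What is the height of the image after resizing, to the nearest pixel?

1204 px

At 2290×1374 the image is width-limited, so height = 2290 / 2.080 ≈ 1100.96 px.
The frame scales by 2505/2290 = 1.0939; 1100.96 × 1.0939 ≈ 1204.33 px.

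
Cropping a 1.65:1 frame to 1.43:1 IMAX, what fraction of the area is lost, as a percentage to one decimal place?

13.3%

The height stays; only width is cut (since 1.43:1 IMAX is narrower than 1.65:1).
Area ratio = (1.430)/(1.650) = 86.67%; the remaining 13.33% is cropped out.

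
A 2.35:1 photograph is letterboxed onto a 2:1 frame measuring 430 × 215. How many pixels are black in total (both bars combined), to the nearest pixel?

13769 pixels

2.35:1 is wider than 2:1, so it spans the full width.
The photograph is 430 / 2.350 ≈ 182.9787 px tall.
215 − 182.9787 = 32.0213 px of bars.
Across the 430-px span: 32.0213 × 430 ≈ 13769 px.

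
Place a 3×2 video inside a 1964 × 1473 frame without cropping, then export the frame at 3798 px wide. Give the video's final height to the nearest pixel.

At 1964×1473 the video is width-limited, so height = 1964 × 2/3 ≈ 1309.33 px.
Resizing to 3798 px wide multiplies everything by 1.9338: 1309.33 → 2532.00 px.

2532 px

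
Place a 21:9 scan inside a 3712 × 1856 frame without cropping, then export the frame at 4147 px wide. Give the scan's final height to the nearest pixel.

1777 px

Fitted into 3712×1856, the scan spans the width; its height is 3712 × 9/21 ≈ 1590.86 px.
The frame scales by 4147/3712 = 1.1172; 1590.86 × 1.1172 ≈ 1777.29 px.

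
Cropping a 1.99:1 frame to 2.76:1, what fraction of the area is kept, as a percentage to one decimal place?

72.1%

2.76:1 is wider than 1.99:1, so the crop keeps the full width and trims the height.
Area ratio = (1.990)/(2.760) = 72.10% retained.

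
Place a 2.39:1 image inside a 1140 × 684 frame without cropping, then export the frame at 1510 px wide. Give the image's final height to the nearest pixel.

At 1140×684 the image is width-limited, so height = 1140 / 2.390 ≈ 476.99 px.
The frame scales by 1510/1140 = 1.3246; 476.99 × 1.3246 ≈ 631.80 px.

632 px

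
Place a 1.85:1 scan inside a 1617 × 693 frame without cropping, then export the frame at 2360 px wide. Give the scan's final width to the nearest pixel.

Fitted into 1617×693, the scan spans the height; its width is 693 × 1.850 ≈ 1282.05 px.
Resizing to 2360 px wide multiplies everything by 1.4595: 1282.05 → 1871.14 px.

1871 px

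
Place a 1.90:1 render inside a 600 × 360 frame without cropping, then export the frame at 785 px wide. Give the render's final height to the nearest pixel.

413 px

In the 600×360 frame the render fills the width: height = 600 / 1.900 ≈ 315.79 px.
Scaling 600 → 785 is ×1.3083, so the height becomes 315.79 × 1.3083 ≈ 413.16 px.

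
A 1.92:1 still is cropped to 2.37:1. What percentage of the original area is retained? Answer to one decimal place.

Going from 1.92:1 to 2.37:1 means cutting height while keeping width.
Area ratio = (1.920)/(2.370) = 81.01% retained.

81.0%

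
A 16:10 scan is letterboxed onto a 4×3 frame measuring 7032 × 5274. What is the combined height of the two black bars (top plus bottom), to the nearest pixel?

16:10 is wider than 4×3, so it spans the full width.
Content height = 7032 × 10/16 ≈ 4395.00 px.
Black = 5274 − 4395.00 = 879.00 px.

879 px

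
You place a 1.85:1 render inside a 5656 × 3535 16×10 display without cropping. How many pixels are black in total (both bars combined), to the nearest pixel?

2701886 pixels

Since 1.850 > 1.600, the render is width-limited.
That makes the image 3057.2973 px tall (5656 / 1.850).
Black = 3535 − 3057.2973 = 477.7027 px.
Across the 5656-px span: 477.7027 × 5656 ≈ 2701886 px.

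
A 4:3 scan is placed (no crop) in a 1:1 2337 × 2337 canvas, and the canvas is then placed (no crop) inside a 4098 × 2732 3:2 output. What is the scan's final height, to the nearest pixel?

First fit — 4:3 into 2337×2337 spans the width: 2337.00 × 1752.75.
The 1:1 canvas is height-limited in 4098×2732, giving 2732.00 × 2732.00; scale factor 1.1690.
The scan scales with it: height 1752.75 × 1.1690 ≈ 2049.00.

2049 px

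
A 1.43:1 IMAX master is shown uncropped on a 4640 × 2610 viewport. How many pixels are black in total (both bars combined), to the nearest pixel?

2369097 pixels

1.43:1 IMAX (1.430) < 16×9 (1.778), so the master fills the height.
The master is 2610 × 1.430 ≈ 3732.3000 px wide.
4640 − 3732.3000 = 907.7000 px of bars.
That's 907.7000 × 2610 ≈ 2369097 black pixels.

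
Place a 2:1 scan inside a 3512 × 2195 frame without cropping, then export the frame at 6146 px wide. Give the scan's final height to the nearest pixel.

3073 px

Fitted into 3512×2195, the scan spans the width; its height is 3512 × 1/2 ≈ 1756.00 px.
Resizing to 6146 px wide multiplies everything by 1.7500: 1756.00 → 3073.00 px.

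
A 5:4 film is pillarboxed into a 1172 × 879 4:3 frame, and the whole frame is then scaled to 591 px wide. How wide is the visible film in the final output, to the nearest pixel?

In the 1172×879 frame the film fills the height: width = 879 × 5/4 ≈ 1098.75 px.
Scaling 1172 → 591 is ×0.5043, so the width becomes 1098.75 × 0.5043 ≈ 554.06 px.

554 px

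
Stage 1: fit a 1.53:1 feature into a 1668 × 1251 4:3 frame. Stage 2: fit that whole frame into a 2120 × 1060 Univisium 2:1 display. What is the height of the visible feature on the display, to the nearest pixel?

First fit — 1.53:1 into 1668×1251 spans the width: 1668.00 × 1090.20.
Second fit — the 4:3 canvas into 2120×1060 spans the height: 1413.33 × 1060.00 (×0.8473 from 1668×1251).
So the feature's height is 1090.20 × 0.8473 ≈ 923.75.

924 px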